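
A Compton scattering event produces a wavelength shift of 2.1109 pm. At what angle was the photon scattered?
82.53°

From the Compton formula Δλ = λ_C(1 - cos θ), we can solve for θ:

cos θ = 1 - Δλ/λ_C

Given:
- Δλ = 2.1109 pm
- λ_C = h/(m_e·c) ≈ 2.42631024 pm

cos θ = 1 - 2.1109/2.42631024
cos θ = 1 - 0.870004
cos θ = 0.129996

θ = arccos(0.129996)
θ = 82.53°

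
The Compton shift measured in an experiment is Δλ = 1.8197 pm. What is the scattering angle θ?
75.52°

From the Compton formula Δλ = λ_C(1 - cos θ), we can solve for θ:

cos θ = 1 - Δλ/λ_C

Given:
- Δλ = 1.8197 pm
- λ_C = h/(m_e·c) ≈ 2.42631024 pm

cos θ = 1 - 1.8197/2.42631024
cos θ = 1 - 0.749987
cos θ = 0.250013

θ = arccos(0.250013)
θ = 75.52°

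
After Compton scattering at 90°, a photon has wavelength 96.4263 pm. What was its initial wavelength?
94.0000 pm

From λ' = λ + Δλ, we have λ = λ' - Δλ

First calculate the Compton shift:
Δλ = λ_C(1 - cos θ)
Δλ = 2.4263 × (1 - cos(90°))
Δλ = 2.4263 × 1.0000
Δλ = 2.4263 pm

Initial wavelength:
λ = λ' - Δλ
λ = 96.4263 - 2.4263
λ = 94.0000 pm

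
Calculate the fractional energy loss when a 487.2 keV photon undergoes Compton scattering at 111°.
0.5643 (or 56.43%)

Calculate initial and final photon energies:

Initial: E₀ = 487.2 keV → λ₀ = 2.5448 pm
Compton shift: Δλ = 3.2958 pm
Final wavelength: λ' = 5.8407 pm
Final energy: E' = 212.2779 keV

Fractional energy loss:
(E₀ - E')/E₀ = (487.2000 - 212.2779)/487.2000
= 274.9221/487.2000
= 0.5643
= 56.43%

(Intermediate values are shown rounded; full precision is carried through to the final answer.)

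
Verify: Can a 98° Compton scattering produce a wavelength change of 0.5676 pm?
No, inconsistent

Calculate the expected shift for θ = 98°:

Δλ_expected = λ_C(1 - cos(98°))
Δλ_expected = 2.4263 × (1 - cos(98°))
Δλ_expected = 2.4263 × 1.1392
Δλ_expected = 2.7640 pm

Given shift: 0.5676 pm
Expected shift: 2.7640 pm
Difference: 2.1963 pm

The values do not match. The given shift corresponds to θ ≈ 40.0°, not 98°.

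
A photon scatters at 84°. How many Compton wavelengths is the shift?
0.8955 λ_C

The Compton shift formula is:
Δλ = λ_C(1 - cos θ)

Dividing both sides by λ_C:
Δλ/λ_C = 1 - cos θ

For θ = 84°:
Δλ/λ_C = 1 - cos(84°)
Δλ/λ_C = 1 - 0.1045
Δλ/λ_C = 0.8955

This means the shift is 0.8955 × λ_C = 2.1727 pm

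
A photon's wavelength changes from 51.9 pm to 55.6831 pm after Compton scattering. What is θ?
124.00°

First find the wavelength shift:
Δλ = λ' - λ = 55.6831 - 51.9 = 3.7831 pm

Using Δλ = λ_C(1 - cos θ), with λ_C = h/(m_e·c) ≈ 2.42631024 pm:
cos θ = 1 - Δλ/λ_C
cos θ = 1 - 3.7831/2.42631024
cos θ = -0.559199

θ = arccos(-0.559199)
θ = 124.00°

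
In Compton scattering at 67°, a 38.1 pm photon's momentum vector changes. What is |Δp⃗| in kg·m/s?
1.8847e-23 kg·m/s

Photon momentum magnitude is p = h/λ.

Initial momentum:
p₀ = h/λ = 6.6261e-34/3.8100e-11 = 1.7391e-23 kg·m/s

After scattering:
λ' = λ + Δλ = 38.1 + 1.4783 = 39.5783 pm
p' = h/λ' = 6.6261e-34/3.9578e-11 = 1.6742e-23 kg·m/s

Momentum is a vector; the scattered photon's direction makes angle θ = 67° with the incident direction. The magnitude of the vector change Δp⃗ = p⃗₀ − p⃗' is found from the law of cosines:
|Δp⃗|² = p₀² + p'² − 2p₀p'cos θ
|Δp⃗|² = (1.7391e-23)² + (1.6742e-23)² − 2·1.7391e-23·1.6742e-23·cos(67°)
|Δp⃗| = 1.8847e-23 kg·m/s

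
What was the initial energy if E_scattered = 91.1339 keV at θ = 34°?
94.0000 keV

Convert final energy to wavelength (hc ≈ 1239.842 keV·pm):
λ' = hc/E' = 1239.842 / 91.1339 = 13.6046 pm

Calculate the Compton shift:
Δλ = λ_C(1 - cos(34°))
Δλ = 2.4263 × (1 - cos(34°))
Δλ = 0.4148 pm

Initial wavelength:
λ = λ' - Δλ = 13.6046 - 0.4148 = 13.1898 pm

Initial energy:
E = hc/λ = 1239.842 / 13.1898 = 94.0000 keV

(Intermediate values are shown rounded; full precision is carried through to the final answer.)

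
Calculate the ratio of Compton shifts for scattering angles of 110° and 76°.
110° produces the larger shift by a factor of 1.770

Calculate both shifts using Δλ = λ_C(1 - cos θ):

For θ₁ = 76°:
Δλ₁ = 2.4263 × (1 - cos(76°))
Δλ₁ = 2.4263 × 0.7581
Δλ₁ = 1.8393 pm

For θ₂ = 110°:
Δλ₂ = 2.4263 × (1 - cos(110°))
Δλ₂ = 2.4263 × 1.3420
Δλ₂ = 3.2562 pm

The 110° angle produces the larger shift.
Ratio: 3.2562/1.8393 = 1.770

(Intermediate values are shown rounded; full precision is carried through to the final answer.)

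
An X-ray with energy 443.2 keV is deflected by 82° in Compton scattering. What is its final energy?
253.7482 keV

First convert energy to wavelength:
λ = hc/E, with hc ≈ 1239.842 keV·pm (i.e. 1239.842 eV·nm)

For E = 443.2 keV = 443200 eV:
λ = 1239.842 keV·pm / 443.2 keV
λ = 2.7975 pm

Calculate the Compton shift:
Δλ = λ_C(1 - cos(82°)) = 2.4263 × 0.8608
Δλ = 2.0886 pm

Final wavelength:
λ' = 2.7975 + 2.0886 = 4.8861 pm

Final energy:
E' = hc/λ' = 1239.842 / 4.8861 = 253.7482 keV

(Intermediate values are shown rounded; full precision is carried through to the final answer.)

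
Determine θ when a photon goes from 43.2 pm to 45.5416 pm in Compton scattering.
88.00°

First find the wavelength shift:
Δλ = λ' - λ = 45.5416 - 43.2 = 2.3416 pm

Using Δλ = λ_C(1 - cos θ), with λ_C = h/(m_e·c) ≈ 2.42631024 pm:
cos θ = 1 - Δλ/λ_C
cos θ = 1 - 2.3416/2.42631024
cos θ = 0.034913

θ = arccos(0.034913)
θ = 88.00°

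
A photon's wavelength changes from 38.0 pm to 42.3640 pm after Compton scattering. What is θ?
143.00°

First find the wavelength shift:
Δλ = λ' - λ = 42.3640 - 38.0 = 4.3640 pm

Using Δλ = λ_C(1 - cos θ), with λ_C = h/(m_e·c) ≈ 2.42631024 pm:
cos θ = 1 - Δλ/λ_C
cos θ = 1 - 4.3640/2.42631024
cos θ = -0.798616

θ = arccos(-0.798616)
θ = 143.00°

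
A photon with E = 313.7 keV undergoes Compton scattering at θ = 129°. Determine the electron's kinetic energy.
156.8682 keV

By energy conservation: K_e = E_initial - E_final

First find the scattered photon energy:
Initial wavelength: λ = hc/E = 3.9523 pm
Compton shift: Δλ = λ_C(1 - cos(129°)) = 3.9532 pm
Final wavelength: λ' = 3.9523 + 3.9532 = 7.9056 pm
Final photon energy: E' = hc/λ' = 156.8318 keV

Electron kinetic energy:
K_e = E - E' = 313.7000 - 156.8318 = 156.8682 keV

(Intermediate values are shown rounded; full precision is carried through to the final answer.)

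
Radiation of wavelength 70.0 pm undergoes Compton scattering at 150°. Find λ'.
74.5276 pm

Using the Compton formula: λ' = λ + λ_C(1 − cos θ)

For θ = 150°, cos θ = -√3/2 (exact) ≈ -0.8660, so:
1 − cos 150° = 1 − (-√3/2) ≈ 1.8660

Δλ = λ_C × 1.8660 = 2.4263 × 1.8660 = 4.5276 pm

λ' = 70.0 + 4.5276 = 74.5276 pm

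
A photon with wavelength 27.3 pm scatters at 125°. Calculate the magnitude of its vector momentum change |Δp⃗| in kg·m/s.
4.0440e-23 kg·m/s

Photon momentum magnitude is p = h/λ.

Initial momentum:
p₀ = h/λ = 6.6261e-34/2.7300e-11 = 2.4271e-23 kg·m/s

After scattering:
λ' = λ + Δλ = 27.3 + 3.8180 = 31.1180 pm
p' = h/λ' = 6.6261e-34/3.1118e-11 = 2.1293e-23 kg·m/s

Momentum is a vector; the scattered photon's direction makes angle θ = 125° with the incident direction. The magnitude of the vector change Δp⃗ = p⃗₀ − p⃗' is found from the law of cosines:
|Δp⃗|² = p₀² + p'² − 2p₀p'cos θ
|Δp⃗|² = (2.4271e-23)² + (2.1293e-23)² − 2·2.4271e-23·2.1293e-23·cos(125°)
|Δp⃗| = 4.0440e-23 kg·m/s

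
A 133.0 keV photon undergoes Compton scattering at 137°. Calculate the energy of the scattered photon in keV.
91.6845 keV

First convert energy to wavelength:
λ = hc/E, with hc ≈ 1239.842 keV·pm (i.e. 1239.842 eV·nm)

For E = 133.0 keV = 133000 eV:
λ = 1239.842 keV·pm / 133.0 keV
λ = 9.3221 pm

Calculate the Compton shift:
Δλ = λ_C(1 - cos(137°)) = 2.4263 × 1.7314
Δλ = 4.2008 pm

Final wavelength:
λ' = 9.3221 + 4.2008 = 13.5229 pm

Final energy:
E' = hc/λ' = 1239.842 / 13.5229 = 91.6845 keV

(Intermediate values are shown rounded; full precision is carried through to the final answer.)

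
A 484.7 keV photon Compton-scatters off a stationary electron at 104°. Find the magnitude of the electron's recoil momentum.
3.1008e-22 kg·m/s

The electron is initially at rest, so by conservation of momentum:
p⃗_e = p⃗₀ − p⃗'  (incident photon momentum minus scattered photon momentum)

Photon momentum magnitudes (p = h/λ = E/c):
λ₀ = hc/E₀ = 2.5580 pm → p₀ = h/λ₀ = 2.5904e-22 kg·m/s
Δλ = λ_C(1 − cos 104°) = 3.0133 pm
λ' = 5.5712 pm → p' = h/λ' = 1.1893e-22 kg·m/s

The scattered photon makes angle θ = 104° with the incident direction, so by the law of cosines:
|p⃗_e|² = p₀² + p'² − 2p₀p'cos θ
|p⃗_e|² = (2.5904e-22)² + (1.1893e-22)² − 2·2.5904e-22·1.1893e-22·cos(104°)
|p⃗_e| = 3.1008e-22 kg·m/s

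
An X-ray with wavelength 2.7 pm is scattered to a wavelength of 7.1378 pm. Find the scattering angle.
146.00°

First find the wavelength shift:
Δλ = λ' - λ = 7.1378 - 2.7 = 4.4378 pm

Using Δλ = λ_C(1 - cos θ), with λ_C = h/(m_e·c) ≈ 2.42631024 pm:
cos θ = 1 - Δλ/λ_C
cos θ = 1 - 4.4378/2.42631024
cos θ = -0.829032

θ = arccos(-0.829032)
θ = 146.00°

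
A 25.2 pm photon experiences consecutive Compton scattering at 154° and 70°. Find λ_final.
31.4035 pm

Apply Compton shift twice:

First scattering at θ₁ = 154°:
Δλ₁ = λ_C(1 - cos(154°))
Δλ₁ = 2.4263 × 1.8988
Δλ₁ = 4.6071 pm

After first scattering:
λ₁ = 25.2 + 4.6071 = 29.8071 pm

Second scattering at θ₂ = 70°:
Δλ₂ = λ_C(1 - cos(70°))
Δλ₂ = 2.4263 × 0.6580
Δλ₂ = 1.5965 pm

Final wavelength:
λ₂ = 29.8071 + 1.5965 = 31.4035 pm

Total shift: Δλ_total = 4.6071 + 1.5965 = 6.2035 pm

(Intermediate values are shown rounded; full precision is carried through to the final answer.)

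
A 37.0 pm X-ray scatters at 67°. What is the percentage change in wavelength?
3.9953%

Calculate the Compton shift:
Δλ = λ_C(1 - cos(67°))
Δλ = 2.4263 × (1 - cos(67°))
Δλ = 2.4263 × 0.6093
Δλ = 1.4783 pm

Percentage change:
(Δλ/λ₀) × 100 = (1.4783/37.0) × 100
= 3.9953%

(Intermediate values are shown rounded; full precision is carried through to the final answer.)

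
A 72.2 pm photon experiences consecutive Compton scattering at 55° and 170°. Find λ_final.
78.0504 pm

Apply Compton shift twice:

First scattering at θ₁ = 55°:
Δλ₁ = λ_C(1 - cos(55°))
Δλ₁ = 2.4263 × 0.4264
Δλ₁ = 1.0346 pm

After first scattering:
λ₁ = 72.2 + 1.0346 = 73.2346 pm

Second scattering at θ₂ = 170°:
Δλ₂ = λ_C(1 - cos(170°))
Δλ₂ = 2.4263 × 1.9848
Δλ₂ = 4.8158 pm

Final wavelength:
λ₂ = 73.2346 + 4.8158 = 78.0504 pm

Total shift: Δλ_total = 1.0346 + 4.8158 = 5.8504 pm

(Intermediate values are shown rounded; full precision is carried through to the final answer.)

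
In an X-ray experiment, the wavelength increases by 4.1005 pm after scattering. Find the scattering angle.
133.63°

From the Compton formula Δλ = λ_C(1 - cos θ), we can solve for θ:

cos θ = 1 - Δλ/λ_C

Given:
- Δλ = 4.1005 pm
- λ_C = h/(m_e·c) ≈ 2.42631024 pm

cos θ = 1 - 4.1005/2.42631024
cos θ = 1 - 1.690015
cos θ = -0.690015

θ = arccos(-0.690015)
θ = 133.63°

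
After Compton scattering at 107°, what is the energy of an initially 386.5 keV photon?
195.4488 keV

First convert energy to wavelength:
λ = hc/E, with hc ≈ 1239.842 keV·pm (i.e. 1239.842 eV·nm)

For E = 386.5 keV = 386500 eV:
λ = 1239.842 keV·pm / 386.5 keV
λ = 3.2079 pm

Calculate the Compton shift:
Δλ = λ_C(1 - cos(107°)) = 2.4263 × 1.2924
Δλ = 3.1357 pm

Final wavelength:
λ' = 3.2079 + 3.1357 = 6.3436 pm

Final energy:
E' = hc/λ' = 1239.842 / 6.3436 = 195.4488 keV

(Intermediate values are shown rounded; full precision is carried through to the final answer.)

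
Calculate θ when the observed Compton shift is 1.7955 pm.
74.93°

From the Compton formula Δλ = λ_C(1 - cos θ), we can solve for θ:

cos θ = 1 - Δλ/λ_C

Given:
- Δλ = 1.7955 pm
- λ_C = h/(m_e·c) ≈ 2.42631024 pm

cos θ = 1 - 1.7955/2.42631024
cos θ = 1 - 0.740013
cos θ = 0.259987

θ = arccos(0.259987)
θ = 74.93°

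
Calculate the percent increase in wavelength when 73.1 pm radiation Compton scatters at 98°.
3.7811%

Calculate the Compton shift:
Δλ = λ_C(1 - cos(98°))
Δλ = 2.4263 × (1 - cos(98°))
Δλ = 2.4263 × 1.1392
Δλ = 2.7640 pm

Percentage change:
(Δλ/λ₀) × 100 = (2.7640/73.1) × 100
= 3.7811%

(Intermediate values are shown rounded; full precision is carried through to the final answer.)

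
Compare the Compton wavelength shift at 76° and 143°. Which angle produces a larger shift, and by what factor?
143° produces the larger shift by a factor of 2.373

Calculate both shifts using Δλ = λ_C(1 - cos θ):

For θ₁ = 76°:
Δλ₁ = 2.4263 × (1 - cos(76°))
Δλ₁ = 2.4263 × 0.7581
Δλ₁ = 1.8393 pm

For θ₂ = 143°:
Δλ₂ = 2.4263 × (1 - cos(143°))
Δλ₂ = 2.4263 × 1.7986
Δλ₂ = 4.3640 pm

The 143° angle produces the larger shift.
Ratio: 4.3640/1.8393 = 2.373

(Intermediate values are shown rounded; full precision is carried through to the final answer.)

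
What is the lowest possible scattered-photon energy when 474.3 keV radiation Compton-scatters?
166.0503 keV (at θ = 180°)

The scattered photon has minimum energy when its wavelength is maximum, i.e., when the Compton shift Δλ = λ_C(1 − cos θ) is maximum. This occurs at θ = 180° (backscattering), giving Δλ_max = 2λ_C = 4.8526 pm.

Initial wavelength: λ₀ = hc/E₀ = 2.6140 pm
Maximum final wavelength: λ'_max = λ₀ + 2λ_C = 2.6140 + 4.8526 = 7.4667 pm
Minimum final energy: E'_min = hc/λ'_max = 166.0503 keV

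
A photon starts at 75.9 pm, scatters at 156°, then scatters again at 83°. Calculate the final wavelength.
82.6735 pm

Apply Compton shift twice:

First scattering at θ₁ = 156°:
Δλ₁ = λ_C(1 - cos(156°))
Δλ₁ = 2.4263 × 1.9135
Δλ₁ = 4.6429 pm

After first scattering:
λ₁ = 75.9 + 4.6429 = 80.5429 pm

Second scattering at θ₂ = 83°:
Δλ₂ = λ_C(1 - cos(83°))
Δλ₂ = 2.4263 × 0.8781
Δλ₂ = 2.1306 pm

Final wavelength:
λ₂ = 80.5429 + 2.1306 = 82.6735 pm

Total shift: Δλ_total = 4.6429 + 2.1306 = 6.7735 pm

(Intermediate values are shown rounded; full precision is carried through to the final answer.)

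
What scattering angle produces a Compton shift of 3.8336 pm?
125.45°

From the Compton formula Δλ = λ_C(1 - cos θ), we can solve for θ:

cos θ = 1 - Δλ/λ_C

Given:
- Δλ = 3.8336 pm
- λ_C = h/(m_e·c) ≈ 2.42631024 pm

cos θ = 1 - 3.8336/2.42631024
cos θ = 1 - 1.580012
cos θ = -0.580012

θ = arccos(-0.580012)
θ = 125.45°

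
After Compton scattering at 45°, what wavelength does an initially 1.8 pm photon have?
2.5106 pm

Using the Compton formula: λ' = λ + λ_C(1 − cos θ)

For θ = 45°, cos θ = √2/2 (exact) ≈ 0.7071, so:
1 − cos 45° = 1 − (√2/2) ≈ 0.2929

Δλ = λ_C × 0.2929 = 2.4263 × 0.2929 = 0.7106 pm

λ' = 1.8 + 0.7106 = 2.5106 pm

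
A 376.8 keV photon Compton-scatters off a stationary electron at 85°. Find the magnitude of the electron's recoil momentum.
2.2542e-22 kg·m/s

The electron is initially at rest, so by conservation of momentum:
p⃗_e = p⃗₀ − p⃗'  (incident photon momentum minus scattered photon momentum)

Photon momentum magnitudes (p = h/λ = E/c):
λ₀ = hc/E₀ = 3.2905 pm → p₀ = h/λ₀ = 2.0137e-22 kg·m/s
Δλ = λ_C(1 − cos 85°) = 2.2148 pm
λ' = 5.5053 pm → p' = h/λ' = 1.2036e-22 kg·m/s

The scattered photon makes angle θ = 85° with the incident direction, so by the law of cosines:
|p⃗_e|² = p₀² + p'² − 2p₀p'cos θ
|p⃗_e|² = (2.0137e-22)² + (1.2036e-22)² − 2·2.0137e-22·1.2036e-22·cos(85°)
|p⃗_e| = 2.2542e-22 kg·m/s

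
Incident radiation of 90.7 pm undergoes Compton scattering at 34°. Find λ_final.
91.1148 pm

Using the Compton scattering formula:
λ' = λ + Δλ = λ + λ_C(1 - cos θ)

Given:
- Initial wavelength λ = 90.7 pm
- Scattering angle θ = 34°
- Compton wavelength λ_C ≈ 2.4263 pm

Calculate the shift:
Δλ = 2.4263 × (1 - cos(34°))
Δλ = 2.4263 × 0.1710
Δλ = 0.4148 pm

Final wavelength:
λ' = 90.7 + 0.4148 = 91.1148 pm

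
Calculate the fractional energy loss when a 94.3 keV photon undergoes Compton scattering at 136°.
0.2409 (or 24.09%)

Calculate initial and final photon energies:

Initial: E₀ = 94.3 keV → λ₀ = 13.1478 pm
Compton shift: Δλ = 4.1717 pm
Final wavelength: λ' = 17.3195 pm
Final energy: E' = 71.5865 keV

Fractional energy loss:
(E₀ - E')/E₀ = (94.3000 - 71.5865)/94.3000
= 22.7135/94.3000
= 0.2409
= 24.09%

(Intermediate values are shown rounded; full precision is carried through to the final answer.)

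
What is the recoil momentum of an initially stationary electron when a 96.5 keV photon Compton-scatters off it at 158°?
8.7781e-23 kg·m/s

The electron is initially at rest, so by conservation of momentum:
p⃗_e = p⃗₀ − p⃗'  (incident photon momentum minus scattered photon momentum)

Photon momentum magnitudes (p = h/λ = E/c):
λ₀ = hc/E₀ = 12.8481 pm → p₀ = h/λ₀ = 5.1572e-23 kg·m/s
Δλ = λ_C(1 − cos 158°) = 4.6759 pm
λ' = 17.5240 pm → p' = h/λ' = 3.7811e-23 kg·m/s

The scattered photon makes angle θ = 158° with the incident direction, so by the law of cosines:
|p⃗_e|² = p₀² + p'² − 2p₀p'cos θ
|p⃗_e|² = (5.1572e-23)² + (3.7811e-23)² − 2·5.1572e-23·3.7811e-23·cos(158°)
|p⃗_e| = 8.7781e-23 kg·m/s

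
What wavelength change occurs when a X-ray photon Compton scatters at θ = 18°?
0.1188 pm

Using the Compton scattering formula:
Δλ = λ_C(1 - cos θ)

where λ_C = h/(m_e·c) ≈ 2.4263 pm is the Compton wavelength of an electron.

For θ = 18°:
cos(18°) = 0.9511
1 - cos(18°) = 0.0489

Δλ = 2.4263 × 0.0489
Δλ = 0.1188 pm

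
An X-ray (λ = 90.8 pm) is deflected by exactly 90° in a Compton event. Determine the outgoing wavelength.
93.2263 pm

Using the Compton formula: λ' = λ + λ_C(1 − cos θ)

For θ = 90°, cos θ = 0 (exact) = 0.0000, so:
1 − cos 90° = 1 − (0) = 1.0000

Δλ = λ_C × 1.0000 = 2.4263 × 1.0000 = 2.4263 pm

λ' = 90.8 + 2.4263 = 93.2263 pm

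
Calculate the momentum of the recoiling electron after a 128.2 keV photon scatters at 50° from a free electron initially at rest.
5.5763e-23 kg·m/s

The electron is initially at rest, so by conservation of momentum:
p⃗_e = p⃗₀ − p⃗'  (incident photon momentum minus scattered photon momentum)

Photon momentum magnitudes (p = h/λ = E/c):
λ₀ = hc/E₀ = 9.6712 pm → p₀ = h/λ₀ = 6.8514e-23 kg·m/s
Δλ = λ_C(1 − cos 50°) = 0.8667 pm
λ' = 10.5379 pm → p' = h/λ' = 6.2879e-23 kg·m/s

The scattered photon makes angle θ = 50° with the incident direction, so by the law of cosines:
|p⃗_e|² = p₀² + p'² − 2p₀p'cos θ
|p⃗_e|² = (6.8514e-23)² + (6.2879e-23)² − 2·6.8514e-23·6.2879e-23·cos(50°)
|p⃗_e| = 5.5763e-23 kg·m/s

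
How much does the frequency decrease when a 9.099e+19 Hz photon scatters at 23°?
5.032e+18 Hz (decrease)

Convert frequency to wavelength (c = 299792458 m/s):
λ₀ = c/f₀ = 299792458/9.099e+19 = 3.2947847e-12 m = 3.2948 pm

Calculate Compton shift:
Δλ = λ_C(1 - cos(23°)) = 0.1929 pm

Final wavelength:
λ' = λ₀ + Δλ = 3.2948 + 0.1929 = 3.4877 pm

Final frequency:
f' = c/λ' = 299792458/3.4876646e-12 = 8.5957939e+19 Hz

Frequency shift (decrease):
Δf = f₀ - f' = 9.099e+19 - 8.5957939e+19 = 5.032e+18 Hz

(Intermediate values are shown rounded; full precision is carried through to the final answer.)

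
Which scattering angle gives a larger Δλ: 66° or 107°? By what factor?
107° produces the larger shift by a factor of 2.178

Calculate both shifts using Δλ = λ_C(1 - cos θ):

For θ₁ = 66°:
Δλ₁ = 2.4263 × (1 - cos(66°))
Δλ₁ = 2.4263 × 0.5933
Δλ₁ = 1.4394 pm

For θ₂ = 107°:
Δλ₂ = 2.4263 × (1 - cos(107°))
Δλ₂ = 2.4263 × 1.2924
Δλ₂ = 3.1357 pm

The 107° angle produces the larger shift.
Ratio: 3.1357/1.4394 = 2.178

(Intermediate values are shown rounded; full precision is carried through to the final answer.)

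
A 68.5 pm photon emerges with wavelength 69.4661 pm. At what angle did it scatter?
53.00°

First find the wavelength shift:
Δλ = λ' - λ = 69.4661 - 68.5 = 0.9661 pm

Using Δλ = λ_C(1 - cos θ), with λ_C = h/(m_e·c) ≈ 2.42631024 pm:
cos θ = 1 - Δλ/λ_C
cos θ = 1 - 0.9661/2.42631024
cos θ = 0.601823

θ = arccos(0.601823)
θ = 53.00°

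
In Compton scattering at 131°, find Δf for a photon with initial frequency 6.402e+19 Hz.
2.956e+19 Hz (decrease)

Convert frequency to wavelength (c = 299792458 m/s):
λ₀ = c/f₀ = 299792458/6.402e+19 = 4.6827938e-12 m = 4.6828 pm

Calculate Compton shift:
Δλ = λ_C(1 - cos(131°)) = 4.0181 pm

Final wavelength:
λ' = λ₀ + Δλ = 4.6828 + 4.0181 = 8.7009 pm

Final frequency:
f' = c/λ' = 299792458/8.7009068e-12 = 3.4455312e+19 Hz

Frequency shift (decrease):
Δf = f₀ - f' = 6.402e+19 - 3.4455312e+19 = 2.956e+19 Hz

(Intermediate values are shown rounded; full precision is carried through to the final answer.)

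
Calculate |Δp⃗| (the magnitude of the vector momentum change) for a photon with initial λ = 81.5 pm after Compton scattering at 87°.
1.1040e-23 kg·m/s

Photon momentum magnitude is p = h/λ.

Initial momentum:
p₀ = h/λ = 6.6261e-34/8.1500e-11 = 8.1301e-24 kg·m/s

After scattering:
λ' = λ + Δλ = 81.5 + 2.2993 = 83.7993 pm
p' = h/λ' = 6.6261e-34/8.3799e-11 = 7.9071e-24 kg·m/s

Momentum is a vector; the scattered photon's direction makes angle θ = 87° with the incident direction. The magnitude of the vector change Δp⃗ = p⃗₀ − p⃗' is found from the law of cosines:
|Δp⃗|² = p₀² + p'² − 2p₀p'cos θ
|Δp⃗|² = (8.1301e-24)² + (7.9071e-24)² − 2·8.1301e-24·7.9071e-24·cos(87°)
|Δp⃗| = 1.1040e-23 kg·m/s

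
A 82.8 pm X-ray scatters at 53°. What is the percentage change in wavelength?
1.1668%

Calculate the Compton shift:
Δλ = λ_C(1 - cos(53°))
Δλ = 2.4263 × (1 - cos(53°))
Δλ = 2.4263 × 0.3982
Δλ = 0.9661 pm

Percentage change:
(Δλ/λ₀) × 100 = (0.9661/82.8) × 100
= 1.1668%

(Intermediate values are shown rounded; full precision is carried through to the final answer.)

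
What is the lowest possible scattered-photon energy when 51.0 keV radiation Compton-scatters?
42.5139 keV (at θ = 180°)

The scattered photon has minimum energy when its wavelength is maximum, i.e., when the Compton shift Δλ = λ_C(1 − cos θ) is maximum. This occurs at θ = 180° (backscattering), giving Δλ_max = 2λ_C = 4.8526 pm.

Initial wavelength: λ₀ = hc/E₀ = 24.3106 pm
Maximum final wavelength: λ'_max = λ₀ + 2λ_C = 24.3106 + 4.8526 = 29.1632 pm
Minimum final energy: E'_min = hc/λ'_max = 42.5139 keV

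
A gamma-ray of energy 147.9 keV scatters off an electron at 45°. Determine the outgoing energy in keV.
136.3419 keV

First convert energy to wavelength:
λ = hc/E, with hc ≈ 1239.842 keV·pm (i.e. 1239.842 eV·nm)

For E = 147.9 keV = 147900 eV:
λ = 1239.842 keV·pm / 147.9 keV
λ = 8.3830 pm

Calculate the Compton shift:
Δλ = λ_C(1 - cos(45°)) = 2.4263 × 0.2929
Δλ = 0.7106 pm

Final wavelength:
λ' = 8.3830 + 0.7106 = 9.0936 pm

Final energy:
E' = hc/λ' = 1239.842 / 9.0936 = 136.3419 keV

(Intermediate values are shown rounded; full precision is carried through to the final answer.)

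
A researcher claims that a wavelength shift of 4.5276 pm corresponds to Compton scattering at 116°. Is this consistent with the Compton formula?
No, inconsistent

Calculate the expected shift for θ = 116°:

Δλ_expected = λ_C(1 - cos(116°))
Δλ_expected = 2.4263 × (1 - cos(116°))
Δλ_expected = 2.4263 × 1.4384
Δλ_expected = 3.4899 pm

Given shift: 4.5276 pm
Expected shift: 3.4899 pm
Difference: 1.0376 pm

The values do not match. The given shift corresponds to θ ≈ 150.0°, not 116°.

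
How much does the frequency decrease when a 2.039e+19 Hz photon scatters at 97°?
3.185e+18 Hz (decrease)

Convert frequency to wavelength (c = 299792458 m/s):
λ₀ = c/f₀ = 299792458/2.039e+19 = 1.4702916e-11 m = 14.7029 pm

Calculate Compton shift:
Δλ = λ_C(1 - cos(97°)) = 2.7220 pm

Final wavelength:
λ' = λ₀ + Δλ = 14.7029 + 2.7220 = 17.4249 pm

Final frequency:
f' = c/λ' = 299792458/1.7424919e-11 = 1.7204812e+19 Hz

Frequency shift (decrease):
Δf = f₀ - f' = 2.039e+19 - 1.7204812e+19 = 3.185e+18 Hz

(Intermediate values are shown rounded; full precision is carried through to the final answer.)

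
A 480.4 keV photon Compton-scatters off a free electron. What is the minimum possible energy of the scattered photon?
166.7917 keV (at θ = 180°)

The scattered photon has minimum energy when its wavelength is maximum, i.e., when the Compton shift Δλ = λ_C(1 − cos θ) is maximum. This occurs at θ = 180° (backscattering), giving Δλ_max = 2λ_C = 4.8526 pm.

Initial wavelength: λ₀ = hc/E₀ = 2.5809 pm
Maximum final wavelength: λ'_max = λ₀ + 2λ_C = 2.5809 + 4.8526 = 7.4335 pm
Minimum final energy: E'_min = hc/λ'_max = 166.7917 keV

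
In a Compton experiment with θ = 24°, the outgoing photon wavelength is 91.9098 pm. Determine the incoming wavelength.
91.7000 pm

From λ' = λ + Δλ, we have λ = λ' - Δλ

First calculate the Compton shift:
Δλ = λ_C(1 - cos θ)
Δλ = 2.4263 × (1 - cos(24°))
Δλ = 2.4263 × 0.0865
Δλ = 0.2098 pm

Initial wavelength:
λ = λ' - Δλ
λ = 91.9098 - 0.2098
λ = 91.7000 pm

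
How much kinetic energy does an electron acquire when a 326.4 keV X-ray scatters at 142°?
174.0254 keV

By energy conservation: K_e = E_initial - E_final

First find the scattered photon energy:
Initial wavelength: λ = hc/E = 3.7985 pm
Compton shift: Δλ = λ_C(1 - cos(142°)) = 4.3383 pm
Final wavelength: λ' = 3.7985 + 4.3383 = 8.1368 pm
Final photon energy: E' = hc/λ' = 152.3746 keV

Electron kinetic energy:
K_e = E - E' = 326.4000 - 152.3746 = 174.0254 keV

(Intermediate values are shown rounded; full precision is carried through to the final answer.)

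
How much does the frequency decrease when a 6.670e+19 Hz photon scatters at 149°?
3.339e+19 Hz (decrease)

Convert frequency to wavelength (c = 299792458 m/s):
λ₀ = c/f₀ = 299792458/6.670e+19 = 4.4946396e-12 m = 4.4946 pm

Calculate Compton shift:
Δλ = λ_C(1 - cos(149°)) = 4.5061 pm

Final wavelength:
λ' = λ₀ + Δλ = 4.4946 + 4.5061 = 9.0007 pm

Final frequency:
f' = c/λ' = 299792458/9.0007036e-12 = 3.3307669e+19 Hz

Frequency shift (decrease):
Δf = f₀ - f' = 6.670e+19 - 3.3307669e+19 = 3.339e+19 Hz

(Intermediate values are shown rounded; full precision is carried through to the final answer.)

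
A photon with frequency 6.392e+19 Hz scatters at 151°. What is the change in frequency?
3.147e+19 Hz (decrease)

Convert frequency to wavelength (c = 299792458 m/s):
λ₀ = c/f₀ = 299792458/6.392e+19 = 4.6901198e-12 m = 4.6901 pm

Calculate Compton shift:
Δλ = λ_C(1 - cos(151°)) = 4.5484 pm

Final wavelength:
λ' = λ₀ + Δλ = 4.6901 + 4.5484 = 9.2385 pm

Final frequency:
f' = c/λ' = 299792458/9.2385288e-12 = 3.2450238e+19 Hz

Frequency shift (decrease):
Δf = f₀ - f' = 6.392e+19 - 3.2450238e+19 = 3.147e+19 Hz

(Intermediate values are shown rounded; full precision is carried through to the final answer.)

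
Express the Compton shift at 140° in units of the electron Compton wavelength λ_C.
1.7660 λ_C

The Compton shift formula is:
Δλ = λ_C(1 - cos θ)

Dividing both sides by λ_C:
Δλ/λ_C = 1 - cos θ

For θ = 140°:
Δλ/λ_C = 1 - cos(140°)
Δλ/λ_C = 1 - -0.7660
Δλ/λ_C = 1.7660

This means the shift is 1.7660 × λ_C = 4.2850 pm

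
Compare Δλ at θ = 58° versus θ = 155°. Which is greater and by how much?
155° produces the larger shift by a factor of 4.055

Calculate both shifts using Δλ = λ_C(1 - cos θ):

For θ₁ = 58°:
Δλ₁ = 2.4263 × (1 - cos(58°))
Δλ₁ = 2.4263 × 0.4701
Δλ₁ = 1.1406 pm

For θ₂ = 155°:
Δλ₂ = 2.4263 × (1 - cos(155°))
Δλ₂ = 2.4263 × 1.9063
Δλ₂ = 4.6253 pm

The 155° angle produces the larger shift.
Ratio: 4.6253/1.1406 = 4.055

(Intermediate values are shown rounded; full precision is carried through to the final answer.)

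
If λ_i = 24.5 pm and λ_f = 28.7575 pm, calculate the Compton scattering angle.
139.00°

First find the wavelength shift:
Δλ = λ' - λ = 28.7575 - 24.5 = 4.2575 pm

Using Δλ = λ_C(1 - cos θ), with λ_C = h/(m_e·c) ≈ 2.42631024 pm:
cos θ = 1 - Δλ/λ_C
cos θ = 1 - 4.2575/2.42631024
cos θ = -0.754722

θ = arccos(-0.754722)
θ = 139.00°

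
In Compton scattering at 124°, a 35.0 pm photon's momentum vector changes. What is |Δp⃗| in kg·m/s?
3.1813e-23 kg·m/s

Photon momentum magnitude is p = h/λ.

Initial momentum:
p₀ = h/λ = 6.6261e-34/3.5000e-11 = 1.8932e-23 kg·m/s

After scattering:
λ' = λ + Δλ = 35.0 + 3.7831 = 38.7831 pm
p' = h/λ' = 6.6261e-34/3.8783e-11 = 1.7085e-23 kg·m/s

Momentum is a vector; the scattered photon's direction makes angle θ = 124° with the incident direction. The magnitude of the vector change Δp⃗ = p⃗₀ − p⃗' is found from the law of cosines:
|Δp⃗|² = p₀² + p'² − 2p₀p'cos θ
|Δp⃗|² = (1.8932e-23)² + (1.7085e-23)² − 2·1.8932e-23·1.7085e-23·cos(124°)
|Δp⃗| = 3.1813e-23 kg·m/s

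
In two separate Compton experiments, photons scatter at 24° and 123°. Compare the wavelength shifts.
123° produces the larger shift by a factor of 17.866

Calculate both shifts using Δλ = λ_C(1 - cos θ):

For θ₁ = 24°:
Δλ₁ = 2.4263 × (1 - cos(24°))
Δλ₁ = 2.4263 × 0.0865
Δλ₁ = 0.2098 pm

For θ₂ = 123°:
Δλ₂ = 2.4263 × (1 - cos(123°))
Δλ₂ = 2.4263 × 1.5446
Δλ₂ = 3.7478 pm

The 123° angle produces the larger shift.
Ratio: 3.7478/0.2098 = 17.866

(Intermediate values are shown rounded; full precision is carried through to the final answer.)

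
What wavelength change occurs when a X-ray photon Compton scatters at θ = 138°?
4.2294 pm

Using the Compton scattering formula:
Δλ = λ_C(1 - cos θ)

where λ_C = h/(m_e·c) ≈ 2.4263 pm is the Compton wavelength of an electron.

For θ = 138°:
cos(138°) = -0.7431
1 - cos(138°) = 1.7431

Δλ = 2.4263 × 1.7431
Δλ = 4.2294 pm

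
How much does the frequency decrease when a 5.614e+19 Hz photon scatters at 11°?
4.648e+17 Hz (decrease)

Convert frequency to wavelength (c = 299792458 m/s):
λ₀ = c/f₀ = 299792458/5.614e+19 = 5.3400865e-12 m = 5.3401 pm

Calculate Compton shift:
Δλ = λ_C(1 - cos(11°)) = 0.0446 pm

Final wavelength:
λ' = λ₀ + Δλ = 5.3401 + 0.0446 = 5.3847 pm

Final frequency:
f' = c/λ' = 299792458/5.3846647e-12 = 5.5675232e+19 Hz

Frequency shift (decrease):
Δf = f₀ - f' = 5.614e+19 - 5.5675232e+19 = 4.648e+17 Hz

(Intermediate values are shown rounded; full precision is carried through to the final answer.)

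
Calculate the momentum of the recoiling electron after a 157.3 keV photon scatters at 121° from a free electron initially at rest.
1.2377e-22 kg·m/s

The electron is initially at rest, so by conservation of momentum:
p⃗_e = p⃗₀ − p⃗'  (incident photon momentum minus scattered photon momentum)

Photon momentum magnitudes (p = h/λ = E/c):
λ₀ = hc/E₀ = 7.8820 pm → p₀ = h/λ₀ = 8.4066e-23 kg·m/s
Δλ = λ_C(1 − cos 121°) = 3.6760 pm
λ' = 11.5580 pm → p' = h/λ' = 5.7329e-23 kg·m/s

The scattered photon makes angle θ = 121° with the incident direction, so by the law of cosines:
|p⃗_e|² = p₀² + p'² − 2p₀p'cos θ
|p⃗_e|² = (8.4066e-23)² + (5.7329e-23)² − 2·8.4066e-23·5.7329e-23·cos(121°)
|p⃗_e| = 1.2377e-22 kg·m/s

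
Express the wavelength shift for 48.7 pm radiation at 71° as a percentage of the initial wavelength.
3.3601%

Calculate the Compton shift:
Δλ = λ_C(1 - cos(71°))
Δλ = 2.4263 × (1 - cos(71°))
Δλ = 2.4263 × 0.6744
Δλ = 1.6364 pm

Percentage change:
(Δλ/λ₀) × 100 = (1.6364/48.7) × 100
= 3.3601%

(Intermediate values are shown rounded; full precision is carried through to the final answer.)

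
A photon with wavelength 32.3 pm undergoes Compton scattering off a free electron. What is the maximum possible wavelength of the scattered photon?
37.1526 pm (at θ = 180°)

The Compton shift is Δλ = λ_C(1 − cos θ).

Since cos θ ranges from −1 to 1, the factor (1 − cos θ) ranges from 0 to 2; the maximum shift occurs at θ = 180° (backscattering):
Δλ_max = 2λ_C = 2 × 2.4263 pm = 4.8526 pm

Maximum scattered wavelength:
λ'_max = λ₀ + Δλ_max = 32.3 + 4.8526 = 37.1526 pm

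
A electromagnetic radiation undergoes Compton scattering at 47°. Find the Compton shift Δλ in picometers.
0.7716 pm

Using the Compton scattering formula:
Δλ = λ_C(1 - cos θ)

where λ_C = h/(m_e·c) ≈ 2.4263 pm is the Compton wavelength of an electron.

For θ = 47°:
cos(47°) = 0.6820
1 - cos(47°) = 0.3180

Δλ = 2.4263 × 0.3180
Δλ = 0.7716 pm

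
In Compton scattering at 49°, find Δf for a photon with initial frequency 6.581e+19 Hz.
1.019e+19 Hz (decrease)

Convert frequency to wavelength (c = 299792458 m/s):
λ₀ = c/f₀ = 299792458/6.581e+19 = 4.5554241e-12 m = 4.5554 pm

Calculate Compton shift:
Δλ = λ_C(1 - cos(49°)) = 0.8345 pm

Final wavelength:
λ' = λ₀ + Δλ = 4.5554 + 0.8345 = 5.3899 pm

Final frequency:
f' = c/λ' = 299792458/5.3899316e-12 = 5.5620828e+19 Hz

Frequency shift (decrease):
Δf = f₀ - f' = 6.581e+19 - 5.5620828e+19 = 1.019e+19 Hz

(Intermediate values are shown rounded; full precision is carried through to the final answer.)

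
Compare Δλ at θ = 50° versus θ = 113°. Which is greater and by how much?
113° produces the larger shift by a factor of 3.893

Calculate both shifts using Δλ = λ_C(1 - cos θ):

For θ₁ = 50°:
Δλ₁ = 2.4263 × (1 - cos(50°))
Δλ₁ = 2.4263 × 0.3572
Δλ₁ = 0.8667 pm

For θ₂ = 113°:
Δλ₂ = 2.4263 × (1 - cos(113°))
Δλ₂ = 2.4263 × 1.3907
Δλ₂ = 3.3743 pm

The 113° angle produces the larger shift.
Ratio: 3.3743/0.8667 = 3.893

(Intermediate values are shown rounded; full precision is carried through to the final answer.)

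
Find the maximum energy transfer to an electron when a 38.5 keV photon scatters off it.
5.0417 keV

Maximum energy transfer occurs at θ = 180° (backscattering).

Initial photon: E₀ = 38.5 keV → λ₀ = 32.2037 pm

Maximum Compton shift (at 180°):
Δλ_max = 2λ_C = 2 × 2.4263 = 4.8526 pm

Final wavelength:
λ' = 32.2037 + 4.8526 = 37.0563 pm

Minimum photon energy (maximum energy to electron):
E'_min = hc/λ' = 33.4583 keV

Maximum electron kinetic energy:
K_max = E₀ - E'_min = 38.5000 - 33.4583 = 5.0417 keV

(Intermediate values are shown rounded; full precision is carried through to the final answer.)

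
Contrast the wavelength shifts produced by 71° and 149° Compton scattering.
149° produces the larger shift by a factor of 2.754

Calculate both shifts using Δλ = λ_C(1 - cos θ):

For θ₁ = 71°:
Δλ₁ = 2.4263 × (1 - cos(71°))
Δλ₁ = 2.4263 × 0.6744
Δλ₁ = 1.6364 pm

For θ₂ = 149°:
Δλ₂ = 2.4263 × (1 - cos(149°))
Δλ₂ = 2.4263 × 1.8572
Δλ₂ = 4.5061 pm

The 149° angle produces the larger shift.
Ratio: 4.5061/1.6364 = 2.754

(Intermediate values are shown rounded; full precision is carried through to the final answer.)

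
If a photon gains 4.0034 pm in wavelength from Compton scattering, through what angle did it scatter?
130.54°

From the Compton formula Δλ = λ_C(1 - cos θ), we can solve for θ:

cos θ = 1 - Δλ/λ_C

Given:
- Δλ = 4.0034 pm
- λ_C = h/(m_e·c) ≈ 2.42631024 pm

cos θ = 1 - 4.0034/2.42631024
cos θ = 1 - 1.649995
cos θ = -0.649995

θ = arccos(-0.649995)
θ = 130.54°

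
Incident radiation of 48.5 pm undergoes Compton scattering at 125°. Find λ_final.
52.3180 pm

Using the Compton scattering formula:
λ' = λ + Δλ = λ + λ_C(1 - cos θ)

Given:
- Initial wavelength λ = 48.5 pm
- Scattering angle θ = 125°
- Compton wavelength λ_C ≈ 2.4263 pm

Calculate the shift:
Δλ = 2.4263 × (1 - cos(125°))
Δλ = 2.4263 × 1.5736
Δλ = 3.8180 pm

Final wavelength:
λ' = 48.5 + 3.8180 = 52.3180 pm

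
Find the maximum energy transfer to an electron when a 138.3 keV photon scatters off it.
48.5701 keV

Maximum energy transfer occurs at θ = 180° (backscattering).

Initial photon: E₀ = 138.3 keV → λ₀ = 8.9649 pm

Maximum Compton shift (at 180°):
Δλ_max = 2λ_C = 2 × 2.4263 = 4.8526 pm

Final wavelength:
λ' = 8.9649 + 4.8526 = 13.8175 pm

Minimum photon energy (maximum energy to electron):
E'_min = hc/λ' = 89.7299 keV

Maximum electron kinetic energy:
K_max = E₀ - E'_min = 138.3000 - 89.7299 = 48.5701 keV

(Intermediate values are shown rounded; full precision is carried through to the final answer.)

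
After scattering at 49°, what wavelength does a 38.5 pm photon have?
39.3345 pm

Using the Compton scattering formula:
λ' = λ + Δλ = λ + λ_C(1 - cos θ)

Given:
- Initial wavelength λ = 38.5 pm
- Scattering angle θ = 49°
- Compton wavelength λ_C ≈ 2.4263 pm

Calculate the shift:
Δλ = 2.4263 × (1 - cos(49°))
Δλ = 2.4263 × 0.3439
Δλ = 0.8345 pm

Final wavelength:
λ' = 38.5 + 0.8345 = 39.3345 pm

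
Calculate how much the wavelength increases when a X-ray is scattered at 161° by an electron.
4.7204 pm

Using the Compton scattering formula:
Δλ = λ_C(1 - cos θ)

where λ_C = h/(m_e·c) ≈ 2.4263 pm is the Compton wavelength of an electron.

For θ = 161°:
cos(161°) = -0.9455
1 - cos(161°) = 1.9455

Δλ = 2.4263 × 1.9455
Δλ = 4.7204 pm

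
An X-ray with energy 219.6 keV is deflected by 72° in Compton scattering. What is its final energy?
169.3207 keV

First convert energy to wavelength:
λ = hc/E, with hc ≈ 1239.842 keV·pm (i.e. 1239.842 eV·nm)

For E = 219.6 keV = 219600 eV:
λ = 1239.842 keV·pm / 219.6 keV
λ = 5.6459 pm

Calculate the Compton shift:
Δλ = λ_C(1 - cos(72°)) = 2.4263 × 0.6910
Δλ = 1.6765 pm

Final wavelength:
λ' = 5.6459 + 1.6765 = 7.3224 pm

Final energy:
E' = hc/λ' = 1239.842 / 7.3224 = 169.3207 keV

(Intermediate values are shown rounded; full precision is carried through to the final answer.)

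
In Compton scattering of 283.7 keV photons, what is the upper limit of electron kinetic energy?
149.2689 keV

Maximum energy transfer occurs at θ = 180° (backscattering).

Initial photon: E₀ = 283.7 keV → λ₀ = 4.3703 pm

Maximum Compton shift (at 180°):
Δλ_max = 2λ_C = 2 × 2.4263 = 4.8526 pm

Final wavelength:
λ' = 4.3703 + 4.8526 = 9.2229 pm

Minimum photon energy (maximum energy to electron):
E'_min = hc/λ' = 134.4311 keV

Maximum electron kinetic energy:
K_max = E₀ - E'_min = 283.7000 - 134.4311 = 149.2689 keV

(Intermediate values are shown rounded; full precision is carried through to the final answer.)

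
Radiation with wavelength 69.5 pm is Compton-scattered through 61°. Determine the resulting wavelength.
70.7500 pm

Using the Compton scattering formula:
λ' = λ + Δλ = λ + λ_C(1 - cos θ)

Given:
- Initial wavelength λ = 69.5 pm
- Scattering angle θ = 61°
- Compton wavelength λ_C ≈ 2.4263 pm

Calculate the shift:
Δλ = 2.4263 × (1 - cos(61°))
Δλ = 2.4263 × 0.5152
Δλ = 1.2500 pm

Final wavelength:
λ' = 69.5 + 1.2500 = 70.7500 pm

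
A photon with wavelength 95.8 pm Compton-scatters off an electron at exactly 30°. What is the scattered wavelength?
96.1251 pm

Using the Compton formula: λ' = λ + λ_C(1 − cos θ)

For θ = 30°, cos θ = √3/2 (exact) ≈ 0.8660, so:
1 − cos 30° = 1 − (√3/2) ≈ 0.1340

Δλ = λ_C × 0.1340 = 2.4263 × 0.1340 = 0.3251 pm

λ' = 95.8 + 0.3251 = 96.1251 pm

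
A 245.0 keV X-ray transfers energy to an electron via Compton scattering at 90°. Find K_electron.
79.3983 keV

By energy conservation: K_e = E_initial - E_final

First find the scattered photon energy:
Initial wavelength: λ = hc/E = 5.0606 pm
Compton shift: Δλ = λ_C(1 - cos(90°)) = 2.4263 pm
Final wavelength: λ' = 5.0606 + 2.4263 = 7.4869 pm
Final photon energy: E' = hc/λ' = 165.6017 keV

Electron kinetic energy:
K_e = E - E' = 245.0000 - 165.6017 = 79.3983 keV

(Intermediate values are shown rounded; full precision is carried through to the final answer.)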